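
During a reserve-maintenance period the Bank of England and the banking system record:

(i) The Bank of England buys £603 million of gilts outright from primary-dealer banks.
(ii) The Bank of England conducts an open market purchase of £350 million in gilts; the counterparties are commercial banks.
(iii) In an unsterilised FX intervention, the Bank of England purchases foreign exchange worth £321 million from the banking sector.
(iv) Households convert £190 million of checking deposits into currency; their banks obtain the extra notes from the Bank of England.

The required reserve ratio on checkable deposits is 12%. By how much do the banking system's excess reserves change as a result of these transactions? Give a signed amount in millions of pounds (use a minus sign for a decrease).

OMO purchase (from banks) £603 million: reserves +£603M, deposits 0.
OMO purchase (from banks) £350 million: reserves +£350M, deposits 0.
FX purchase £321 million: reserves +£321M, deposits 0.
Currency withdrawal £190 million: reserves −£190M, deposits −£190M.
Totals: Δreserves = +£1084M, Δdeposits = −£190M.
Δrequired reserves = 12% × −£190M = −£22.8M.
Δexcess reserves = Δreserves − Δrequired = +£1084M − (−£22.8M) = +£1106.8 million.

+£1106.8 million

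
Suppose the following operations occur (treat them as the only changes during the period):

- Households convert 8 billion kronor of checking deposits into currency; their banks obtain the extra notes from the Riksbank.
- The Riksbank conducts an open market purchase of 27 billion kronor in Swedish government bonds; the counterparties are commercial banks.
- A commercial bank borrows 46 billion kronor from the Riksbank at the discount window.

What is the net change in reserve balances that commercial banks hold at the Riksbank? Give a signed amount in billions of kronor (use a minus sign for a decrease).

Riksbank balance sheet:
  Assets:      Securities +27B, Loans to banks +46B
  Liabilities: Bank reserves +65B, Currency in circulation +8B
So the change in reserve balances that commercial banks hold at the Riksbank is +65 billion.

+65 billion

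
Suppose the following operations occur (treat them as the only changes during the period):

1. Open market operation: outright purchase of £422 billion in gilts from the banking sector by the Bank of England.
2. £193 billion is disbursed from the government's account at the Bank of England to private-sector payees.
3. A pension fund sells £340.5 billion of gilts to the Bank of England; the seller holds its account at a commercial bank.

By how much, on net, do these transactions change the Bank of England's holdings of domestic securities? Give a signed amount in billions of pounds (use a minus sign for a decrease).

+£762.5 billion

Bank of England balance sheet:
  Assets:      Securities +£762.5B
  Liabilities: Bank reserves +£955.5B, Government deposits −£193B
So the change in the Bank of England's holdings of domestic securities is +£762.5 billion.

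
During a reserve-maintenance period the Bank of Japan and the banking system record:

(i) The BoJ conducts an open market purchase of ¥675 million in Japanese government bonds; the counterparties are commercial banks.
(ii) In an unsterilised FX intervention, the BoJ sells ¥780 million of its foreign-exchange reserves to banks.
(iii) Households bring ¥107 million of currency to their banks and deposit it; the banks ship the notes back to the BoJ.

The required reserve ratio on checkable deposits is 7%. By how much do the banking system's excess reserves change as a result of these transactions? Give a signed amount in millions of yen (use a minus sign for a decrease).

-¥5.49 million

OMO purchase (from banks) ¥675 million: reserves +¥675M, deposits 0.
FX sale ¥780 million: reserves −¥780M, deposits 0.
Currency deposit ¥107 million: reserves +¥107M, deposits +¥107M.
Totals: Δreserves = +¥2M, Δdeposits = +¥107M.
Δrequired reserves = 7% × +¥107M = +¥7.49M.
Δexcess reserves = Δreserves − Δrequired = +¥2M − (+¥7.49M) = -¥5.49 million.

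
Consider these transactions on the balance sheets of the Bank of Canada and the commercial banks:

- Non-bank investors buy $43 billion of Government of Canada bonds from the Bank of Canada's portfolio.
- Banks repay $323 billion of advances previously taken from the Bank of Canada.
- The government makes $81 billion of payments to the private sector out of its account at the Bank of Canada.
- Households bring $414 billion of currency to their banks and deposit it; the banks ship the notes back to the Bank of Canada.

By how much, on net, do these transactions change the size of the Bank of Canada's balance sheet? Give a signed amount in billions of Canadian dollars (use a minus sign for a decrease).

-$366 billion

Bank of Canada balance sheet:
  Assets:      Securities −$43B, Loans to banks −$323B
  Liabilities: Bank reserves +$129B, Currency in circulation −$414B, Government deposits −$81B
Change in total Bank of Canada assets = -$366 billion.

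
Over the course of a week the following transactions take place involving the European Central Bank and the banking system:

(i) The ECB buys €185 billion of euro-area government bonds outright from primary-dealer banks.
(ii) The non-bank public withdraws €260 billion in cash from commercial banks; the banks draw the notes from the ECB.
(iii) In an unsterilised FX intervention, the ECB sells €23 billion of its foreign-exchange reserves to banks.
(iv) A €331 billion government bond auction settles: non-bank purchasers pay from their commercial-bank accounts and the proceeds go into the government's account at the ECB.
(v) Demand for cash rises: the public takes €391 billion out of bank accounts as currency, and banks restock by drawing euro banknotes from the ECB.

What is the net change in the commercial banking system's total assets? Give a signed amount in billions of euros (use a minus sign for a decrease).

ECB balance sheet:
  Assets:      Securities +€185B, Foreign assets −€23B
  Liabilities: Bank reserves −€820B, Currency in circulation +€651B, Government deposits +€331B
Commercial banking system:
  Assets:      Reserves at CB −€820B, Securities −€185B, Foreign assets +€23B
  Liabilities: Checkable deposits −€982B
Change in total bank assets = -€982 billion.

-€982 billion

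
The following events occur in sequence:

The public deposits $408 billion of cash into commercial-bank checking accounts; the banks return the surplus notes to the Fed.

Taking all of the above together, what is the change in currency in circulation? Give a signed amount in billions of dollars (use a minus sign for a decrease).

Fed balance sheet:
  Assets:      no change
  Liabilities: Bank reserves +$408B, Currency in circulation −$408B
So the change in currency in circulation is -$408 billion.

-$408 billion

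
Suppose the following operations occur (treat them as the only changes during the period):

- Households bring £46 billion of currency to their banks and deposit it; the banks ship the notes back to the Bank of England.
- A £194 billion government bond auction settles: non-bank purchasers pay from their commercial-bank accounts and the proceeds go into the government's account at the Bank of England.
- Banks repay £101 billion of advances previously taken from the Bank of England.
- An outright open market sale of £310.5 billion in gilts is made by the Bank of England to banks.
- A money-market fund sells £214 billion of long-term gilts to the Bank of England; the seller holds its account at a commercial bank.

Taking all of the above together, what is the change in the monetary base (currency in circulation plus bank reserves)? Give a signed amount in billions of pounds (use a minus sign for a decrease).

Bank of England balance sheet:
  Assets:      Securities −£96.5B, Loans to banks −£101B
  Liabilities: Bank reserves −£345.5B, Currency in circulation −£46B, Government deposits +£194B
Commercial banking system:
  Assets:      Reserves at CB −£345.5B, Securities +£310.5B
  Liabilities: Checkable deposits +£66B, Borrowings from CB −£101B
Monetary base = currency + reserves: −£46B + (−£345.5B) = -£391.5 billion.

-£391.5 billion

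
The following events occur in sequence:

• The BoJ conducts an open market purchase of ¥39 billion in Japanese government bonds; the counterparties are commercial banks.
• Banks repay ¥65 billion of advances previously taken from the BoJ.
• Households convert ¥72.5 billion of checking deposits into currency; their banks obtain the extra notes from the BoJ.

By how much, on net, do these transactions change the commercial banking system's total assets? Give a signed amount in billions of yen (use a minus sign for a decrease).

-¥137.5 billion

OMO purchase (from banks) ¥39 billion: just an asset swap on bank balance sheets → 0.
Discount-window repayment ¥65 billion: bank balance sheets shrink → −¥65B.
Currency withdrawal ¥72.5 billion: bank balance sheets shrink → −¥72.5B.
Net: 0 − 65 − 72.5 = -¥137.5 billion.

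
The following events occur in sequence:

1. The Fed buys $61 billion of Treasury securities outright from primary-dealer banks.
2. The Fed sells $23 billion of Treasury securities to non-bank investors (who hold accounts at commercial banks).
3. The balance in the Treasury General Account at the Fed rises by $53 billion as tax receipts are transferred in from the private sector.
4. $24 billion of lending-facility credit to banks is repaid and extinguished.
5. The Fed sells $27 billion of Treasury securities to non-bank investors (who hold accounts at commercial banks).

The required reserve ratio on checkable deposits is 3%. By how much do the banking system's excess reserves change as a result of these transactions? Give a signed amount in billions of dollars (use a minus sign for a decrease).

-$62.91 billion

OMO purchase (from banks) $61 billion: reserves +$61B, deposits 0.
Asset sale (to non-banks) $23 billion: reserves −$23B, deposits −$23B.
Government account inflow $53 billion: reserves −$53B, deposits −$53B.
Discount-window repayment $24 billion: reserves −$24B, deposits 0.
Asset sale (to non-banks) $27 billion: reserves −$27B, deposits −$27B.
Totals: Δreserves = −$66B, Δdeposits = −$103B.
Δrequired reserves = 3% × −$103B = −$3.09B.
Δexcess reserves = Δreserves − Δrequired = −$66B − (−$3.09B) = -$62.91 billion.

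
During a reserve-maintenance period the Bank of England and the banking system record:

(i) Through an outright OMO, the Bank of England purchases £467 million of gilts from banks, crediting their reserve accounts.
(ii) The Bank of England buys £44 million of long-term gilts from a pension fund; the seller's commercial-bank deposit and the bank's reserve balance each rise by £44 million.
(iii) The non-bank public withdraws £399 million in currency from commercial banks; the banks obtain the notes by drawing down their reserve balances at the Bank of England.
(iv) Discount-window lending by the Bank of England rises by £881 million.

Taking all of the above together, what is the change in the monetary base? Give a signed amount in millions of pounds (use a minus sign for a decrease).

Bank of England balance sheet:
  Assets:      Securities +£511M, Loans to banks +£881M
  Liabilities: Bank reserves +£993M, Currency in circulation +£399M
Commercial banking system:
  Assets:      Reserves at CB +£993M, Securities −£467M
  Liabilities: Checkable deposits −£355M, Borrowings from CB +£881M
Monetary base = currency + reserves: +£399M + (+£993M) = +£1392 million.

+£1392 million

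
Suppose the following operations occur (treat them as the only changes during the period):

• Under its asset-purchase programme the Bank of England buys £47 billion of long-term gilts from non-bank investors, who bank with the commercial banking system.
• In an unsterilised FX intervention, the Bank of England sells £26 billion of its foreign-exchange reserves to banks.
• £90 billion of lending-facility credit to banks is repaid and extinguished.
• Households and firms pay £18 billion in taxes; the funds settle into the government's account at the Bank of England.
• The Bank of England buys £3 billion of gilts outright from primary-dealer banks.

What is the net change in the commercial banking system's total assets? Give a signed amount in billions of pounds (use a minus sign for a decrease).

-£61 billion

Asset purchase (from non-banks) £47 billion: bank balance sheets expand → +£47B.
FX sale £26 billion: just an asset swap on bank balance sheets → 0.
Discount-window repayment £90 billion: bank balance sheets shrink → −£90B.
Government account inflow £18 billion: bank balance sheets shrink → −£18B.
OMO purchase (from banks) £3 billion: just an asset swap on bank balance sheets → 0.
Net: 47 + 0 − 90 − 18 + 0 = -£61 billion.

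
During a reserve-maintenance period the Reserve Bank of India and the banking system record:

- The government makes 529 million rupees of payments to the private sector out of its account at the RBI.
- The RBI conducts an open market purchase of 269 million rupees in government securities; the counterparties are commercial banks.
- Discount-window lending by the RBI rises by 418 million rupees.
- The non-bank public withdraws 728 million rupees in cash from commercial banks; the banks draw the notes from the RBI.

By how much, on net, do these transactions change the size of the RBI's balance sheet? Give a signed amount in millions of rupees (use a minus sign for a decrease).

+687 million

Government spending 529 million rupees: only the composition of liabilities changes → 0.
OMO purchase (from banks) 269 million rupees: an RBI asset is acquired → +269M.
Discount-window loan 418 million rupees: an RBI asset is acquired → +418M.
Currency withdrawal 728 million rupees: only the composition of liabilities changes → 0.
Net: 0 + 269 + 418 + 0 = +687 million.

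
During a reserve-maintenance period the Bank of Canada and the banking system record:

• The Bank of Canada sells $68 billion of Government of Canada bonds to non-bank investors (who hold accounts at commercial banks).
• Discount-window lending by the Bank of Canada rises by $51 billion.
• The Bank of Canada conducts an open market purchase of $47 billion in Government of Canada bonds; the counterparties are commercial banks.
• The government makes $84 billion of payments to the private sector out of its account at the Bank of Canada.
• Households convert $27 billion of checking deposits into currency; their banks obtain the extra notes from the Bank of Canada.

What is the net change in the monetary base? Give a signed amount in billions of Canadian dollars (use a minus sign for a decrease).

Asset sale (to non-banks) $68 billion: Bank of Canada balance sheet contracts → −$68B.
Discount-window loan $51 billion: Bank of Canada balance sheet expands → +$51B.
OMO purchase (from banks) $47 billion: Bank of Canada balance sheet expands → +$47B.
Government spending $84 billion: a non-base liability converts back to reserves → +$84B.
Currency withdrawal $27 billion: just a shift between currency and reserves — both are base money → 0.
Net: −68 + 51 + 47 + 84 + 0 = +$114 billion.

+$114 billion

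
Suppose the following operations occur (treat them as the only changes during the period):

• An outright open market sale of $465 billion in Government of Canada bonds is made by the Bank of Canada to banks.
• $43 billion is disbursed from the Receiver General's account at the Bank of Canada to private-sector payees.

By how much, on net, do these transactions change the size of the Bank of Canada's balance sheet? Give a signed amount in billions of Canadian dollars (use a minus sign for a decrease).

-$465 billion

Bank of Canada balance sheet:
  Assets:      Securities −$465B
  Liabilities: Bank reserves −$422B, Government deposits −$43B
Change in total Bank of Canada assets = -$465 billion.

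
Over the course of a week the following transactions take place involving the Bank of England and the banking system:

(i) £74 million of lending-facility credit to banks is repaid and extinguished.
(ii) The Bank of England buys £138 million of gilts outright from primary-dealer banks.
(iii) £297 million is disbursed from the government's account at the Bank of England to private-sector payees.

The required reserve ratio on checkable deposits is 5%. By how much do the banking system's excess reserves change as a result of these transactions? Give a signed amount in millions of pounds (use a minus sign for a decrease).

+£346.15 million

Discount-window repayment £74 million: reserves −£74M, deposits 0.
OMO purchase (from banks) £138 million: reserves +£138M, deposits 0.
Government spending £297 million: reserves +£297M, deposits +£297M.
Totals: Δreserves = +£361M, Δdeposits = +£297M.
Δrequired reserves = 5% × +£297M = +£14.85M.
Δexcess reserves = Δreserves − Δrequired = +£361M − (+£14.85M) = +£346.15 million.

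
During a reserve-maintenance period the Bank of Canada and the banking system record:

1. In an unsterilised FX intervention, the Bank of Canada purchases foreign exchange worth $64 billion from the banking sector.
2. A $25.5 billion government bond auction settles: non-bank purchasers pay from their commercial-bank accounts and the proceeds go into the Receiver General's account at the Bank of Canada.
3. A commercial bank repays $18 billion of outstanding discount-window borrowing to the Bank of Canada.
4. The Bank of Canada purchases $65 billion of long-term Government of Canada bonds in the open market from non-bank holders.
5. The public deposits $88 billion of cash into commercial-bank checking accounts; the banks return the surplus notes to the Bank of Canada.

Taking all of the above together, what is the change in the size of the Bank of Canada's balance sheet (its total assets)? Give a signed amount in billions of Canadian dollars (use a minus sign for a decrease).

FX purchase $64 billion: a Bank of Canada asset is acquired → +$64B.
Government account inflow $25.5 billion: only the composition of liabilities changes → 0.
Discount-window repayment $18 billion: a Bank of Canada asset is shed → −$18B.
Asset purchase (from non-banks) $65 billion: a Bank of Canada asset is acquired → +$65B.
Currency deposit $88 billion: only the composition of liabilities changes → 0.
Net: 64 + 0 − 18 + 65 + 0 = +$111 billion.

+$111 billion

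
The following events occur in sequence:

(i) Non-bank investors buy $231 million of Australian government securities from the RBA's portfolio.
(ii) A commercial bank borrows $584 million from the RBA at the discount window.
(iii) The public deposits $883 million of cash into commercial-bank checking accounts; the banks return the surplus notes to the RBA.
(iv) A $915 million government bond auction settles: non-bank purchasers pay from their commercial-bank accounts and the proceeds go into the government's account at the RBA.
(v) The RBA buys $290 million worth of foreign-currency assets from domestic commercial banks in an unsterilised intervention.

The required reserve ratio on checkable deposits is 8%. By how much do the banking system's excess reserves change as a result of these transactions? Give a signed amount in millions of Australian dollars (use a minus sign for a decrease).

Asset sale (to non-banks) $231 million: reserves −$231M, deposits −$231M.
Discount-window loan $584 million: reserves +$584M, deposits 0.
Currency deposit $883 million: reserves +$883M, deposits +$883M.
Government account inflow $915 million: reserves −$915M, deposits −$915M.
FX purchase $290 million: reserves +$290M, deposits 0.
Totals: Δreserves = +$611M, Δdeposits = −$263M.
Δrequired reserves = 8% × −$263M = −$21.04M.
Δexcess reserves = Δreserves − Δrequired = +$611M − (−$21.04M) = +$632.04 million.

+$632.04 million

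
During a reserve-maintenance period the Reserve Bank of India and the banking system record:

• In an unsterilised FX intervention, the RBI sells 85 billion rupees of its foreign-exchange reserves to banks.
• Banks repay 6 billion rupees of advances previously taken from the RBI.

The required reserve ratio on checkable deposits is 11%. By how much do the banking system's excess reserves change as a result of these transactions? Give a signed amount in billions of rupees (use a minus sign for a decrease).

FX sale 85 billion rupees: reserves −85B, deposits 0.
Discount-window repayment 6 billion rupees: reserves −6B, deposits 0.
Totals: Δreserves = −91B, Δdeposits = 0.
Δrequired reserves = 11% × 0 = 0.
Δexcess reserves = Δreserves − Δrequired = −91B − (0) = -91 billion.

-91 billion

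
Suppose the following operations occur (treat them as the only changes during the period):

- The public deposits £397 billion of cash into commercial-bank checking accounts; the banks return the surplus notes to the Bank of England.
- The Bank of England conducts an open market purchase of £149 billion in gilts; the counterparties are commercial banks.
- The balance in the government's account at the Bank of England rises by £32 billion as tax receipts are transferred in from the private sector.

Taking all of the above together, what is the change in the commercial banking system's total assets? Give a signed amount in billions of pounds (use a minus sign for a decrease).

Currency deposit £397 billion: bank balance sheets expand → +£397B.
OMO purchase (from banks) £149 billion: just an asset swap on bank balance sheets → 0.
Government account inflow £32 billion: bank balance sheets shrink → −£32B.
Net: 397 + 0 − 32 = +£365 billion.

+£365 billion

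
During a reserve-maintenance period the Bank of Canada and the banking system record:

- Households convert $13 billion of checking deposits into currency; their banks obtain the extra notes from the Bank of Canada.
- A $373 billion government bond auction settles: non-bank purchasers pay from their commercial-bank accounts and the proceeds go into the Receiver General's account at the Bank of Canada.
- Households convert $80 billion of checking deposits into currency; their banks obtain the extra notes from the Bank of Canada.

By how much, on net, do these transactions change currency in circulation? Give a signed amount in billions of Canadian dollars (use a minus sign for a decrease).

+$93 billion

Bank of Canada balance sheet:
  Assets:      no change
  Liabilities: Bank reserves −$466B, Currency in circulation +$93B, Government deposits +$373B
So the change in currency in circulation is +$93 billion.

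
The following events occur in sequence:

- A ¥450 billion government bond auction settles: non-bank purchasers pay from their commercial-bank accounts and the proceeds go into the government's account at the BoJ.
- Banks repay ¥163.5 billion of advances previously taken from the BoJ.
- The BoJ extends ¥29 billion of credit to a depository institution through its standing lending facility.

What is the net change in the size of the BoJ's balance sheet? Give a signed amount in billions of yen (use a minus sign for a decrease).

Government account inflow ¥450 billion: only the composition of liabilities changes → 0.
Discount-window repayment ¥163.5 billion: a BoJ asset is shed → −¥163.5B.
Discount-window loan ¥29 billion: a BoJ asset is acquired → +¥29B.
Net: 0 − 163.5 + 29 = -¥134.5 billion.

-¥134.5 billion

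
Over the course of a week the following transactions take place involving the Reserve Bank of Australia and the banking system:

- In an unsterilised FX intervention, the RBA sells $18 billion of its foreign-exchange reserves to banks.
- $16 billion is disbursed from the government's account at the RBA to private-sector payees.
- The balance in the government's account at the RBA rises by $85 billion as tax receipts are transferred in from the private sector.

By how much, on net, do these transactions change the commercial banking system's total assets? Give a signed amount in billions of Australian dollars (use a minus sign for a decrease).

FX sale $18 billion: just an asset swap on bank balance sheets → 0.
Government spending $16 billion: bank balance sheets expand → +$16B.
Government account inflow $85 billion: bank balance sheets shrink → −$85B.
Net: 0 + 16 − 85 = -$69 billion.

-$69 billion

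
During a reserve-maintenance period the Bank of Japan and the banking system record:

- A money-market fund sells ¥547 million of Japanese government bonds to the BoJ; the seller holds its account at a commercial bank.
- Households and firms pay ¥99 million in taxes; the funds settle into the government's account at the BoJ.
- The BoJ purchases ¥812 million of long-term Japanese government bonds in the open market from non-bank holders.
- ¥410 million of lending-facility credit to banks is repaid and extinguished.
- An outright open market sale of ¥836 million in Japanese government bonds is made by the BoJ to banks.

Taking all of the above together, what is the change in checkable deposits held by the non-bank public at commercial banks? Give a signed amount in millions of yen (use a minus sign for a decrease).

BoJ balance sheet:
  Assets:      Securities +¥523M, Loans to banks −¥410M
  Liabilities: Bank reserves +¥14M, Government deposits +¥99M
Commercial banking system:
  Assets:      Reserves at CB +¥14M, Securities +¥836M
  Liabilities: Checkable deposits +¥1260M, Borrowings from CB −¥410M
So the change in checkable deposits held by the non-bank public at commercial banks is +¥1260 million.

+¥1260 million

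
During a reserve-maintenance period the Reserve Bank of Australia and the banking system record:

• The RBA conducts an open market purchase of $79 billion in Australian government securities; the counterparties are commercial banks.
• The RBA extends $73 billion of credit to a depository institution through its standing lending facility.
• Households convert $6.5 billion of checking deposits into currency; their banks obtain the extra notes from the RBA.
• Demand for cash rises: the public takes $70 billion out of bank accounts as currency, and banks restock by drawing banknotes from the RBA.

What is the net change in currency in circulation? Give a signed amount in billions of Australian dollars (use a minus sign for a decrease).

RBA balance sheet:
  Assets:      Securities +$79B, Loans to banks +$73B
  Liabilities: Bank reserves +$75.5B, Currency in circulation +$76.5B
So the change in currency in circulation is +$76.5 billion.

+$76.5 billion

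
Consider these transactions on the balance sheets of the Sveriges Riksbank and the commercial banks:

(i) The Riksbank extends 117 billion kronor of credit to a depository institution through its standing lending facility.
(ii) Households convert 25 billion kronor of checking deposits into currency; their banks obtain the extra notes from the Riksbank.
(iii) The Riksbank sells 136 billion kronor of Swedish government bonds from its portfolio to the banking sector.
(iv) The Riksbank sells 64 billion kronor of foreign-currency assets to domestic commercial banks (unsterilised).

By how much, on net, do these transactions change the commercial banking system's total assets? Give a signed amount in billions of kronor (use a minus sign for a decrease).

+92 billion

Discount-window loan 117 billion kronor: bank balance sheets expand → +117B.
Currency withdrawal 25 billion kronor: bank balance sheets shrink → −25B.
OMO sale (to banks) 136 billion kronor: just an asset swap on bank balance sheets → 0.
FX sale 64 billion kronor: just an asset swap on bank balance sheets → 0.
Net: 117 − 25 + 0 + 0 = +92 billion.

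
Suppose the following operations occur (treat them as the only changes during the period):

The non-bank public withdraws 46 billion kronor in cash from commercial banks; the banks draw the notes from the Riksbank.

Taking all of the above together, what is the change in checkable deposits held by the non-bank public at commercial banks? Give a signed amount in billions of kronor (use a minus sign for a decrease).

Currency withdrawal 46 billion kronor: non-bank counterparties' bank balances fall → −46B.

-46 billion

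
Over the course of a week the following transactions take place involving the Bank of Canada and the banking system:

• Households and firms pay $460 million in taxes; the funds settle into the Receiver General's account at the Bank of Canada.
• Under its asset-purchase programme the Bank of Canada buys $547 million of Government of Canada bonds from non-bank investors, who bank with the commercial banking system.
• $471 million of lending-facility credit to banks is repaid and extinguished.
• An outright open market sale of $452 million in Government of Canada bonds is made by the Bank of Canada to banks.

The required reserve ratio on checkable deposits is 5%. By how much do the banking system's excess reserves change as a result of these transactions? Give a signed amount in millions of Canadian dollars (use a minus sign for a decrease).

Government account inflow $460 million: reserves −$460M, deposits −$460M.
Asset purchase (from non-banks) $547 million: reserves +$547M, deposits +$547M.
Discount-window repayment $471 million: reserves −$471M, deposits 0.
OMO sale (to banks) $452 million: reserves −$452M, deposits 0.
Totals: Δreserves = −$836M, Δdeposits = +$87M.
Δrequired reserves = 5% × +$87M = +$4.35M.
Δexcess reserves = Δreserves − Δrequired = −$836M − (+$4.35M) = -$840.35 million.

-$840.35 million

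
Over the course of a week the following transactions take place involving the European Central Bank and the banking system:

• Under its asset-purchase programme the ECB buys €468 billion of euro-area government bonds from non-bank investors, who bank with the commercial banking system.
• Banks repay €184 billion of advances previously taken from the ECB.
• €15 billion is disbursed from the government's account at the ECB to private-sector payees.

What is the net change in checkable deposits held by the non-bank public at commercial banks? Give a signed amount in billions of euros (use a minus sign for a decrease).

+€483 billion

Asset purchase (from non-banks) €468 billion: non-bank counterparties' bank balances rise → +€468B.
Discount-window repayment €184 billion: the counterparty is a bank, so public deposits are unchanged → 0.
Government spending €15 billion: non-bank counterparties' bank balances rise → +€15B.
Net: 468 + 0 + 15 = +€483 billion.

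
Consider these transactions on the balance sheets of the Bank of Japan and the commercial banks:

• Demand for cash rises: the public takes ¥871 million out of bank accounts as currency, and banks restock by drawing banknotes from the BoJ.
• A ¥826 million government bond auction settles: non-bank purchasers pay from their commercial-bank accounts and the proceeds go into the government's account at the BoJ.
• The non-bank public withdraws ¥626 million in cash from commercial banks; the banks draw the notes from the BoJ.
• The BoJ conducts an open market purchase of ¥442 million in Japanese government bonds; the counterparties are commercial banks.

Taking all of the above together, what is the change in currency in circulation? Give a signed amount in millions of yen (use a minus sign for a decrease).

Currency withdrawal ¥871 million: notes leave the central bank → +¥871M.
Government account inflow ¥826 million: no currency enters or leaves circulation → 0.
Currency withdrawal ¥626 million: notes leave the central bank → +¥626M.
OMO purchase (from banks) ¥442 million: no currency enters or leaves circulation → 0.
Net: 871 + 0 + 626 + 0 = +¥1497 million.

+¥1497 million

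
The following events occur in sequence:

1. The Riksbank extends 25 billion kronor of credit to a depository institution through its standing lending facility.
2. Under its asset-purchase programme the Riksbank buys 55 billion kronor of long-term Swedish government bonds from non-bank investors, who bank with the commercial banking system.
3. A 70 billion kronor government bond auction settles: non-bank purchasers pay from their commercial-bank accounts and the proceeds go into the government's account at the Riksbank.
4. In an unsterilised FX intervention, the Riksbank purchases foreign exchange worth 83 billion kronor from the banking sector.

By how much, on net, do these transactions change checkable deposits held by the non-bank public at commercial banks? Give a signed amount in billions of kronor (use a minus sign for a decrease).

-15 billion

Riksbank balance sheet:
  Assets:      Securities +55B, Loans to banks +25B, Foreign assets +83B
  Liabilities: Bank reserves +93B, Government deposits +70B
Commercial banking system:
  Assets:      Reserves at CB +93B, Foreign assets −83B
  Liabilities: Checkable deposits −15B, Borrowings from CB +25B
So the change in checkable deposits held by the non-bank public at commercial banks is -15 billion.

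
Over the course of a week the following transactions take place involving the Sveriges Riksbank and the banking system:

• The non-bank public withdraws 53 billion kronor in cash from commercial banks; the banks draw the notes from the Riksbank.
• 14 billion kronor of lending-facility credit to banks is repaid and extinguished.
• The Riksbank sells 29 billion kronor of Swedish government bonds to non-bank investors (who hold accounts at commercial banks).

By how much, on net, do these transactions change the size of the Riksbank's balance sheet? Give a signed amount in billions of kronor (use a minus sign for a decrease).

-43 billion

Currency withdrawal 53 billion kronor: only the composition of liabilities changes → 0.
Discount-window repayment 14 billion kronor: a Riksbank asset is shed → −14B.
Asset sale (to non-banks) 29 billion kronor: a Riksbank asset is shed → −29B.
Net: 0 − 14 − 29 = -43 billion.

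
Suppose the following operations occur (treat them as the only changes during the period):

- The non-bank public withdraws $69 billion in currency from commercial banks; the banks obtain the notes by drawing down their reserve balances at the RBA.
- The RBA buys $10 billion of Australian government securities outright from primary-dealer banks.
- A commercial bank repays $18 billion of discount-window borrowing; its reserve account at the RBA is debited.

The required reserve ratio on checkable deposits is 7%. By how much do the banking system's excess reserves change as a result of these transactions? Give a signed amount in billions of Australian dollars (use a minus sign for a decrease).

-$72.17 billion

Currency withdrawal $69 billion: reserves −$69B, deposits −$69B.
OMO purchase (from banks) $10 billion: reserves +$10B, deposits 0.
Discount-window repayment $18 billion: reserves −$18B, deposits 0.
Totals: Δreserves = −$77B, Δdeposits = −$69B.
Δrequired reserves = 7% × −$69B = −$4.83B.
Δexcess reserves = Δreserves − Δrequired = −$77B − (−$4.83B) = -$72.17 billion.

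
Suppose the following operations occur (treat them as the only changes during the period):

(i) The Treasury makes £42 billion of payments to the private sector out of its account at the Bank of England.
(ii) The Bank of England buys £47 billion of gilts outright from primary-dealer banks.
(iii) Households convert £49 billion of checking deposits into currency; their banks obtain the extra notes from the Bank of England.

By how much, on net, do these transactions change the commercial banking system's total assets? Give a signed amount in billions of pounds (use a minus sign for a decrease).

-£7 billion

Bank of England balance sheet:
  Assets:      Securities +£47B
  Liabilities: Bank reserves +£40B, Currency in circulation +£49B, Government deposits −£42B
Commercial banking system:
  Assets:      Reserves at CB +£40B, Securities −£47B
  Liabilities: Checkable deposits −£7B
Change in total bank assets = -£7 billion.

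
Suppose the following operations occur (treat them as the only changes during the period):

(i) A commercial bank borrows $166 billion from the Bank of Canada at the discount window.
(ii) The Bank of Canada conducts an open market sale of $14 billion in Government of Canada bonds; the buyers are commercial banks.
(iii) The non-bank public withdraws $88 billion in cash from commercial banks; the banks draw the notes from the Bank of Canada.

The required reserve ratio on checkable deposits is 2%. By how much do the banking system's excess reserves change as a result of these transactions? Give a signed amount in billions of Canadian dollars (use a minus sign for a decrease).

+$65.76 billion

Discount-window loan $166 billion: reserves +$166B, deposits 0.
OMO sale (to banks) $14 billion: reserves −$14B, deposits 0.
Currency withdrawal $88 billion: reserves −$88B, deposits −$88B.
Totals: Δreserves = +$64B, Δdeposits = −$88B.
Δrequired reserves = 2% × −$88B = −$1.76B.
Δexcess reserves = Δreserves − Δrequired = +$64B − (−$1.76B) = +$65.76 billion.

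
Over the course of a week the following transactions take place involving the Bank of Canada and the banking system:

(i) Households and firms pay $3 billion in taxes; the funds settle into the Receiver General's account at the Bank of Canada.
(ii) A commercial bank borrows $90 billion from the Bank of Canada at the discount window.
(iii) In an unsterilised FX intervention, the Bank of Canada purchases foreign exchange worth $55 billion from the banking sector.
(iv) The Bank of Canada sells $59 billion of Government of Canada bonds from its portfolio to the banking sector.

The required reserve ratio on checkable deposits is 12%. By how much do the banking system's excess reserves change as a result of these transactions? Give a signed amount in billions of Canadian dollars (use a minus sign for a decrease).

Government account inflow $3 billion: reserves −$3B, deposits −$3B.
Discount-window loan $90 billion: reserves +$90B, deposits 0.
FX purchase $55 billion: reserves +$55B, deposits 0.
OMO sale (to banks) $59 billion: reserves −$59B, deposits 0.
Totals: Δreserves = +$83B, Δdeposits = −$3B.
Δrequired reserves = 12% × −$3B = −$0.36B.
Δexcess reserves = Δreserves − Δrequired = +$83B − (−$0.36B) = +$83.36 billion.

+$83.36 billion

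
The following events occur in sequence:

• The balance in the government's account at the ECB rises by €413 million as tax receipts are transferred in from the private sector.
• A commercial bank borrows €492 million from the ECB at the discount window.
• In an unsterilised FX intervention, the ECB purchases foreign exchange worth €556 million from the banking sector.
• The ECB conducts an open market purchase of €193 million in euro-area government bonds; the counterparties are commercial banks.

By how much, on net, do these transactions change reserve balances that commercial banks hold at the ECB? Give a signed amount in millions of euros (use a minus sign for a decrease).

ECB balance sheet:
  Assets:      Securities +€193M, Loans to banks +€492M, Foreign assets +€556M
  Liabilities: Bank reserves +€828M, Government deposits +€413M
So the change in reserve balances that commercial banks hold at the ECB is +€828 million.

+€828 million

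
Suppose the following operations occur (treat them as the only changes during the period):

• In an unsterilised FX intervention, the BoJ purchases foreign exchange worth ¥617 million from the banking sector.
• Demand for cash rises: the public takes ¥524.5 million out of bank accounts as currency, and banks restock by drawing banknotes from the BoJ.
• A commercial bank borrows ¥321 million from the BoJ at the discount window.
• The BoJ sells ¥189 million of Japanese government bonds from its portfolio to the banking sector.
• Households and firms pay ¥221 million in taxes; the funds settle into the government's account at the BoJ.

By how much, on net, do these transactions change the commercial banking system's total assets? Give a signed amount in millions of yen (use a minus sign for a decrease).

-¥424.5 million

FX purchase ¥617 million: just an asset swap on bank balance sheets → 0.
Currency withdrawal ¥524.5 million: bank balance sheets shrink → −¥524.5M.
Discount-window loan ¥321 million: bank balance sheets expand → +¥321M.
OMO sale (to banks) ¥189 million: just an asset swap on bank balance sheets → 0.
Government account inflow ¥221 million: bank balance sheets shrink → −¥221M.
Net: 0 − 524.5 + 321 + 0 − 221 = -¥424.5 million.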